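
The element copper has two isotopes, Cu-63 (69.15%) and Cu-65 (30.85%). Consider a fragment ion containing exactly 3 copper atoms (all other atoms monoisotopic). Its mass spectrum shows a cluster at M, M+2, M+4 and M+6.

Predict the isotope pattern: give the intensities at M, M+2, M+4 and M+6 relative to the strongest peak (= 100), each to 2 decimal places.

The 3 Cu atoms are independent, so intensities follow the terms of (0.6915 + 0.3085)^3.
P(M) = 0.6915^3 = 0.330656
P(M+2) = 3 × 0.6915^2 × 0.3085^1 = 0.442548
P(M+4) = 3 × 0.6915^1 × 0.3085^2 = 0.197435
P(M+6) = 0.3085^3 = 0.029361
The M+2 peak is largest (0.442548); scaling to 100 gives 74.72 : 100.00 : 44.61 : 6.63.

74.72 : 100.00 : 44.61 : 6.63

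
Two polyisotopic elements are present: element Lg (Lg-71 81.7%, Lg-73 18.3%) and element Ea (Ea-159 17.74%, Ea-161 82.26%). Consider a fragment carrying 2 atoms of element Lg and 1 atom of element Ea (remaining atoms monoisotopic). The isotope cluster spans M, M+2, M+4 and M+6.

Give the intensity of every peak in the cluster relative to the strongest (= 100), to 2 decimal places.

Element Lg pattern (n=2): 0.667489 : 0.299022 : 0.033489
Element Ea pattern (n=1): 0.1774 : 0.8226
Convolve the two distributions (both contribute in 2-u steps):
  M: 0.667489×0.1774 = 0.118413
  M+2: 0.667489×0.8226 + 0.299022×0.1774 = 0.602123
  M+4: 0.299022×0.8226 + 0.033489×0.1774 = 0.251916
  M+6: 0.033489×0.8226 = 0.027548
Scale to base peak (0.602123) = 100: 19.67 : 100.00 : 41.84 : 4.58

19.67 : 100.00 : 41.84 : 4.58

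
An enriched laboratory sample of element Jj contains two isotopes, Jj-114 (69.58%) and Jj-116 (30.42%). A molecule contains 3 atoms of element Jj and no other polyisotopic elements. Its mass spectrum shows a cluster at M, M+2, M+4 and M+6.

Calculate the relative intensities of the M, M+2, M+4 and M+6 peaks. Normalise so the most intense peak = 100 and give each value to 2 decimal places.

76.24 : 100.00 : 43.72 : 6.37

Expanding (0.6958 + 0.3042)^3:
P(M) = 0.6958^3 = 0.336863
P(M+2) = 3 × 0.6958^2 × 0.3042^1 = 0.441824
P(M+4) = 3 × 0.6958^1 × 0.3042^2 = 0.193163
P(M+6) = 0.3042^3 = 0.028150
The M+2 peak is largest (0.441824); scaling to 100 gives 76.24 : 100.00 : 43.72 : 6.37.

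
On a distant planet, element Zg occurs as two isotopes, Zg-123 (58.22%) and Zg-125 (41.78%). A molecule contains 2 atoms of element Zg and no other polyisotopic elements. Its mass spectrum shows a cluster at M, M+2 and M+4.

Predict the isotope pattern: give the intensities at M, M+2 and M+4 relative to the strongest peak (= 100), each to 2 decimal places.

69.67 : 100.00 : 35.88

Expanding (0.5822 + 0.4178)^2:
P(M) = 0.5822^2 = 0.338957
P(M+2) = 2 × 0.5822^1 × 0.4178^1 = 0.486486
P(M+4) = 0.4178^2 = 0.174557
The M+2 peak is largest (0.486486); scaling to 100 gives 69.67 : 100.00 : 35.88.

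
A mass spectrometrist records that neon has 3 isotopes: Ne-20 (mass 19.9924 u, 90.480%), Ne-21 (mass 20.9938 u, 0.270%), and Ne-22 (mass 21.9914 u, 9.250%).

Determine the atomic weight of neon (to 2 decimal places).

Average mass = Σ (abundance × isotope mass) = 0.90480 × 19.9924 + 0.00270 × 20.9938 + 0.09250 × 21.9914
= 18.08912 + 0.05668 + 2.03420 = 20.18000 u

20.18 u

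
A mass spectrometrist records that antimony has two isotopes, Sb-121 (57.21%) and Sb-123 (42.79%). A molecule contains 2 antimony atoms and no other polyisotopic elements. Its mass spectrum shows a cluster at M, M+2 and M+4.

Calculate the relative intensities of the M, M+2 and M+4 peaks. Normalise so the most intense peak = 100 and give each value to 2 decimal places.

66.85 : 100.00 : 37.40

Each Sb atom is independently Sb-121 (p = 0.5721) or Sb-123 (q = 0.4279); the cluster is the binomial expansion (p + q)^2.
P(M) = 0.5721^2 = 0.327298
P(M+2) = 2 × 0.5721^1 × 0.4279^1 = 0.489603
P(M+4) = 0.4279^2 = 0.183098
The M+2 peak is largest (0.489603); scaling to 100 gives 66.85 : 100.00 : 37.40.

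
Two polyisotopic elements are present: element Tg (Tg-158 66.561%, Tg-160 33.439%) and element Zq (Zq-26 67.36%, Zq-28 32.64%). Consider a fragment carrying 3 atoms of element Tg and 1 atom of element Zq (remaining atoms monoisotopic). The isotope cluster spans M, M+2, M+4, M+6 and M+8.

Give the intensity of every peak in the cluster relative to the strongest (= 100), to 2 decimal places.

50.21 : 100.00 : 74.68 : 24.79 : 3.08

Element Tg pattern (n=3): 0.29488964 : 0.4444411 : 0.22327889 : 0.03739038
Element Zq pattern (n=1): 0.6736 : 0.3264
Convolve the two distributions (both contribute in 2-u steps):
  M: 0.29488964×0.6736 = 0.198638
  M+2: 0.29488964×0.3264 + 0.4444411×0.6736 = 0.395628
  M+4: 0.4444411×0.3264 + 0.22327889×0.6736 = 0.295466
  M+6: 0.22327889×0.3264 + 0.03739038×0.6736 = 0.098064
  M+8: 0.03739038×0.3264 = 0.012204
Scale to base peak (0.395628) = 100: 50.21 : 100.00 : 74.68 : 24.79 : 3.08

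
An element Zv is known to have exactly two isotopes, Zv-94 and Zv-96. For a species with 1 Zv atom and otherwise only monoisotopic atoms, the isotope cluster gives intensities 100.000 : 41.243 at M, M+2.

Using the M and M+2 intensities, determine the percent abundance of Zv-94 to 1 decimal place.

70.8%

If p is the fraction of Zv that is Zv-94, then I(M+2)/I(M) = [C(1,1)·p^0·(1−p)] / p^1 = 1·(1−p)/p = 41.243/100.000 = 0.4124
(1−p)/p = 0.4124/1 = 0.4124  ⇒  p = 1/(1 + 0.4124) = 0.7080
Zv-94: 70.8%, Zv-96: 29.2%.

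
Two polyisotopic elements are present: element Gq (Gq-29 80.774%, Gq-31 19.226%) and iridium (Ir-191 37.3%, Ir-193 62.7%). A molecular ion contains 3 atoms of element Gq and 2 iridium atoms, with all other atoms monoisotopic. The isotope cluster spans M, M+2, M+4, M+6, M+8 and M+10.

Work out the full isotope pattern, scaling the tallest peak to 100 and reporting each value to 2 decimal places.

Element Gq pattern (n=3): 0.52700504 : 0.3763166 : 0.08957168 : 0.00710668
Iridium pattern (n=2): 0.139129 : 0.467742 : 0.393129
Convolve the two distributions (both contribute in 2-u steps):
  M: 0.52700504×0.139129 = 0.073322
  M+2: 0.52700504×0.467742 + 0.3763166×0.139129 = 0.298859
  M+4: 0.52700504×0.393129 + 0.3763166×0.467742 + 0.08957168×0.139129 = 0.395662
  M+6: 0.3763166×0.393129 + 0.08957168×0.467742 + 0.00710668×0.139129 = 0.190826
  M+8: 0.08957168×0.393129 + 0.00710668×0.467742 = 0.038537
  M+10: 0.00710668×0.393129 = 0.002794
Scale to base peak (0.395662) = 100: 18.53 : 75.53 : 100.00 : 48.23 : 9.74 : 0.71

18.53 : 75.53 : 100.00 : 48.23 : 9.74 : 0.71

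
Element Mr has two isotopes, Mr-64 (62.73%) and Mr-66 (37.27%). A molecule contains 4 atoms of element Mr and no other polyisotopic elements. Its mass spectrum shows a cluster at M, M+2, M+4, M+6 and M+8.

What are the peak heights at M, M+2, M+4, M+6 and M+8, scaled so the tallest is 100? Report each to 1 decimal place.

The 4 Mr atoms are independent, so intensities follow the terms of (0.6273 + 0.3727)^4.
P(M) = 0.6273^4 = 0.154846
P(M+2) = 4 × 0.6273^3 × 0.3727^1 = 0.367998
P(M+4) = 6 × 0.6273^2 × 0.3727^2 = 0.327960
P(M+6) = 4 × 0.6273^1 × 0.3727^3 = 0.129901
P(M+8) = 0.3727^4 = 0.019295
The M+2 peak is largest (0.367998); scaling to 100 gives 42.1 : 100.0 : 89.1 : 35.3 : 5.2.

42.1 : 100.0 : 89.1 : 35.3 : 5.2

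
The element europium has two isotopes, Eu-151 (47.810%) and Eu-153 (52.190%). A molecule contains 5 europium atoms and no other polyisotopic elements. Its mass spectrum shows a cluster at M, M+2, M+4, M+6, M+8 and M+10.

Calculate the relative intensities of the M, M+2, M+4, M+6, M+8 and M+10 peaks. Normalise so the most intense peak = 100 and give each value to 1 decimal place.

7.7 : 42.0 : 91.6 : 100.0 : 54.6 : 11.9

Each Eu atom is independently Eu-151 (p = 0.47810) or Eu-153 (q = 0.52190); the cluster is the binomial expansion (p + q)^5.
P(M) = 0.47810^5 = 0.024980
P(M+2) = 5 × 0.47810^4 × 0.52190^1 = 0.136343
P(M+4) = 10 × 0.47810^3 × 0.52190^2 = 0.297667
P(M+6) = 10 × 0.47810^2 × 0.52190^3 = 0.324937
P(M+8) = 5 × 0.47810^1 × 0.52190^4 = 0.177353
P(M+10) = 0.52190^5 = 0.038720
The M+6 peak is largest (0.324937); scaling to 100 gives 7.7 : 42.0 : 91.6 : 100.0 : 54.6 : 11.9.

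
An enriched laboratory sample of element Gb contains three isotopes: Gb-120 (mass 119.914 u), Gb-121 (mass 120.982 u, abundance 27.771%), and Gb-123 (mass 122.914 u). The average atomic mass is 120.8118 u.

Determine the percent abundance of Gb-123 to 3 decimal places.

The remaining 72.229% is split between Gb-120 (fraction x) and Gb-123 (fraction 0.72229 − x).
Substituting: 119.914x + 122.914(0.72229 − x) = 87.21388878
(119.914 − 122.914)x = -1.56566428  ⇒  x = 0.52189, y = 0.20040
Gb-120: 52.189%, Gb-123: 20.040%.

20.040%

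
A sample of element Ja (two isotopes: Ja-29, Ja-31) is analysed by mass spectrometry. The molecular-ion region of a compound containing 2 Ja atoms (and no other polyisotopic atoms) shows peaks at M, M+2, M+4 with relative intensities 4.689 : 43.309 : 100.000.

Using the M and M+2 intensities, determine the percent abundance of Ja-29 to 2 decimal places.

Write p for the Ja-29 fraction. I(M+2)/I(M) = [C(2,1)·p^1·(1−p)] / p^2 = 2·(1−p)/p = 43.309/4.689 = 9.2363
(1−p)/p = 9.2363/2 = 4.6181  ⇒  p = 1/(1 + 4.6181) = 0.1780
Ja-29: 17.80%, Ja-31: 82.20%.

17.80%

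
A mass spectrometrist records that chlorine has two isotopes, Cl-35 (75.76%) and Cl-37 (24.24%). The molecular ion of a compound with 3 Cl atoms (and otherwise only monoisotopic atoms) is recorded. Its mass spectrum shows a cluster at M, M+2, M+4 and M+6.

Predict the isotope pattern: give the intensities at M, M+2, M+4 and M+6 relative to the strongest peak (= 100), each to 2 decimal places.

Each Cl atom is independently Cl-35 (p = 0.7576) or Cl-37 (q = 0.2424); the cluster is the binomial expansion (p + q)^3.
P(M) = 0.7576^3 = 0.434830
P(M+2) = 3 × 0.7576^2 × 0.2424^1 = 0.417382
P(M+4) = 3 × 0.7576^1 × 0.2424^2 = 0.133545
P(M+6) = 0.2424^3 = 0.014243
The M peak is largest (0.434830); scaling to 100 gives 100.00 : 95.99 : 30.71 : 3.28.

100.00 : 95.99 : 30.71 : 3.28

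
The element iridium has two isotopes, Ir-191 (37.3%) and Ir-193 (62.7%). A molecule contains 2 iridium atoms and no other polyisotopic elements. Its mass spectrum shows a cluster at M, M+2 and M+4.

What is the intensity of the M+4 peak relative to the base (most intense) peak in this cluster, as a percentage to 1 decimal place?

84.0%

Term probabilities: M 0.1391, M+2 0.4677, M+4 0.3931. Base peak = M+2.
P(M+2) = C(2,1) × 0.373^1 × 0.627^1 = 2 × 0.3730 × 0.6270 = 0.467742 (base)
P(M+4) = C(2,2) × 0.373^0 × 0.627^2 = 1 × 1.0000 × 0.393129 = 0.393129
Relative intensity = 0.393129 / 0.467742 × 100 = 84.0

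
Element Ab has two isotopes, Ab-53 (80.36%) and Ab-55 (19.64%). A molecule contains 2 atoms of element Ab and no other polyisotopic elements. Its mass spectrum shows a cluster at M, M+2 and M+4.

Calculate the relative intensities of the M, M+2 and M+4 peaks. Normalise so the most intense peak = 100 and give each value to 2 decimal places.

Each Ab atom is independently Ab-53 (p = 0.8036) or Ab-55 (q = 0.1964); the cluster is the binomial expansion (p + q)^2.
P(M) = 0.8036^2 = 0.645773
P(M+2) = 2 × 0.8036^1 × 0.1964^1 = 0.315654
P(M+4) = 0.1964^2 = 0.038573
The M peak is largest (0.645773); scaling to 100 gives 100.00 : 48.88 : 5.97.

100.00 : 48.88 : 5.97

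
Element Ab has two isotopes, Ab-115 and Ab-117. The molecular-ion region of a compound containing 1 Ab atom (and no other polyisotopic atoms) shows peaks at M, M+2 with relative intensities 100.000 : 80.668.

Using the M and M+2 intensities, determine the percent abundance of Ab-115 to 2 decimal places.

55.35%

If p is the fraction of Ab that is Ab-115, then I(M+2)/I(M) = [C(1,1)·p^0·(1−p)] / p^1 = 1·(1−p)/p = 80.668/100.000 = 0.8067
(1−p)/p = 0.8067/1 = 0.8067  ⇒  p = 1/(1 + 0.8067) = 0.5535
Ab-115: 55.35%, Ab-117: 44.65%.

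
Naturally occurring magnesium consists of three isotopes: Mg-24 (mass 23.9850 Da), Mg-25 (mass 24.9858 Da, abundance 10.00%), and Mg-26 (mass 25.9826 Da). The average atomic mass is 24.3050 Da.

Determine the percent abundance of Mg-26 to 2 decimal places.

The remaining 90.00% is split between Mg-24 (fraction x) and Mg-26 (fraction 0.9000 − x).
Substituting: 23.9850x + 25.9826(0.9000 − x) = 21.80642
(23.9850 − 25.9826)x = -1.57792  ⇒  x = 0.78991, y = 0.11009
Mg-24: 78.99%, Mg-26: 11.01%.

11.01%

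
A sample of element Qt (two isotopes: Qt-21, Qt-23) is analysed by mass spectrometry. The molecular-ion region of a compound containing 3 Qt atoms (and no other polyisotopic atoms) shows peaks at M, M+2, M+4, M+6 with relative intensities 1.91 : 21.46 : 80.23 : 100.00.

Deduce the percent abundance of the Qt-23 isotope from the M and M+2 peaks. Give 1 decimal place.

78.9%

Let p = fractional abundance of Qt-21. I(M+2)/I(M) = [C(3,1)·p^2·(1−p)] / p^3 = 3·(1−p)/p = 21.46/1.91 = 11.2356
(1−p)/p = 11.2356/3 = 3.7452  ⇒  p = 1/(1 + 3.7452) = 0.2107
Qt-21: 21.1%, Qt-23: 78.9%.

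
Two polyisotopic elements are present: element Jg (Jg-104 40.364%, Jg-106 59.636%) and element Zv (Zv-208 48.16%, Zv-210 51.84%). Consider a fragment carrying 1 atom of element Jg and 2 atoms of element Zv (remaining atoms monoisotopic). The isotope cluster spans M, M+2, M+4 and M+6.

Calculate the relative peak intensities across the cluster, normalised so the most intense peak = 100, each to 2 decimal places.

23.04 : 83.66 : 100.00 : 39.45

Element Jg pattern (n=1): 0.40364 : 0.59636
Element Zv pattern (n=2): 0.23193856 : 0.49932288 : 0.26873856
Convolve the two distributions (both contribute in 2-u steps):
  M: 0.40364×0.23193856 = 0.093620
  M+2: 0.40364×0.49932288 + 0.59636×0.23193856 = 0.339866
  M+4: 0.40364×0.26873856 + 0.59636×0.49932288 = 0.406250
  M+6: 0.59636×0.26873856 = 0.160265
Scale to base peak (0.406250) = 100: 23.04 : 83.66 : 100.00 : 39.45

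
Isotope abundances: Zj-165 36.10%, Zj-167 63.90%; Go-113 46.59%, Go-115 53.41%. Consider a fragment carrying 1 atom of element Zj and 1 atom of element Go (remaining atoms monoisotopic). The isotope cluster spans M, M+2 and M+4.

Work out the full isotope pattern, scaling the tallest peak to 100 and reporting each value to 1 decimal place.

34.3 : 100.0 : 69.6

Element Zj pattern (n=1): 0.3610 : 0.6390
Element Go pattern (n=1): 0.4659 : 0.5341
Convolve the two distributions (both contribute in 2-u steps):
  M: 0.3610×0.4659 = 0.168190
  M+2: 0.3610×0.5341 + 0.6390×0.4659 = 0.490520
  M+4: 0.6390×0.5341 = 0.341290
Scale to base peak (0.490520) = 100: 34.3 : 100.0 : 69.6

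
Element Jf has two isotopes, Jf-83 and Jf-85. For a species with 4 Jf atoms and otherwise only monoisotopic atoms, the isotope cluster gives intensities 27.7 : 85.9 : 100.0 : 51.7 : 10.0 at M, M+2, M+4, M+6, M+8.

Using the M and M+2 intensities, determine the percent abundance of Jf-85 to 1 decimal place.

Write p for the Jf-83 fraction. I(M+2)/I(M) = [C(4,1)·p^3·(1−p)] / p^4 = 4·(1−p)/p = 85.9/27.7 = 3.1011
(1−p)/p = 3.1011/4 = 0.7753  ⇒  p = 1/(1 + 0.7753) = 0.5633
Jf-83: 56.3%, Jf-85: 43.7%.

43.7%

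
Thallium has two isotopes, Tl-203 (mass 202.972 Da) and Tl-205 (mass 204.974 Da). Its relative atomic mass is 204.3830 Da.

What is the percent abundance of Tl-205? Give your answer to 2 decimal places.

With x = fraction of Tl-203 (so Tl-205 is 1 − x):
202.972·x + 204.974·(1 − x) = 204.3830
(202.972 − 204.974)·x = 204.3830 − 204.974
x = -0.5910 / -2.002 = 0.29520 → 29.52% Tl-203, 70.48% Tl-205.

70.48%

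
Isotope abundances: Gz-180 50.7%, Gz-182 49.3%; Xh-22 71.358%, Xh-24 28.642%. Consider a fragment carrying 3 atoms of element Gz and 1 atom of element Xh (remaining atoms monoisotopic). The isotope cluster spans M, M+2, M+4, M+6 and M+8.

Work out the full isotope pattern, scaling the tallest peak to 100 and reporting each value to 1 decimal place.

Element Gz pattern (n=3): 0.13032384 : 0.38017547 : 0.36967753 : 0.11982316
Element Xh pattern (n=1): 0.71358 : 0.28642
Convolve the two distributions (both contribute in 2-u steps):
  M: 0.13032384×0.71358 = 0.092996
  M+2: 0.13032384×0.28642 + 0.38017547×0.71358 = 0.308613
  M+4: 0.38017547×0.28642 + 0.36967753×0.71358 = 0.372684
  M+6: 0.36967753×0.28642 + 0.11982316×0.71358 = 0.191386
  M+8: 0.11982316×0.28642 = 0.034320
Scale to base peak (0.372684) = 100: 25.0 : 82.8 : 100.0 : 51.4 : 9.2

25.0 : 82.8 : 100.0 : 51.4 : 9.2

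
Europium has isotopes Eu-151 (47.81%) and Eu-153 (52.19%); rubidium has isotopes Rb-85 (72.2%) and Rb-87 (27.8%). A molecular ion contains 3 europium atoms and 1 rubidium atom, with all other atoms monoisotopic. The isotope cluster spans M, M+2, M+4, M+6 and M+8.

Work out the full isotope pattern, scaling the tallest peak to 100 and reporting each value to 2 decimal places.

Europium pattern (n=3): 0.10928391 : 0.3578871 : 0.39067407 : 0.14215492
Rubidium pattern (n=1): 0.7220 : 0.2780
Convolve the two distributions (both contribute in 2-u steps):
  M: 0.10928391×0.7220 = 0.078903
  M+2: 0.10928391×0.2780 + 0.3578871×0.7220 = 0.288775
  M+4: 0.3578871×0.2780 + 0.39067407×0.7220 = 0.381559
  M+6: 0.39067407×0.2780 + 0.14215492×0.7220 = 0.211243
  M+8: 0.14215492×0.2780 = 0.039519
Scale to base peak (0.381559) = 100: 20.68 : 75.68 : 100.00 : 55.36 : 10.36

20.68 : 75.68 : 100.00 : 55.36 : 10.36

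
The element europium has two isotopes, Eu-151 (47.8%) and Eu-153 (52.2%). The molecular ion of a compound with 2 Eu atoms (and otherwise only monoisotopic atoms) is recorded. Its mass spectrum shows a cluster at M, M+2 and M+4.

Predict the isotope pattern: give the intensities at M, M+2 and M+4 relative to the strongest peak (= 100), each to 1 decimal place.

The 2 Eu atoms are independent, so intensities follow the terms of (0.478 + 0.522)^2.
P(M) = 0.478^2 = 0.228484
P(M+2) = 2 × 0.478^1 × 0.522^1 = 0.499032
P(M+4) = 0.522^2 = 0.272484
The M+2 peak is largest (0.499032); scaling to 100 gives 45.8 : 100.0 : 54.6.

45.8 : 100.0 : 54.6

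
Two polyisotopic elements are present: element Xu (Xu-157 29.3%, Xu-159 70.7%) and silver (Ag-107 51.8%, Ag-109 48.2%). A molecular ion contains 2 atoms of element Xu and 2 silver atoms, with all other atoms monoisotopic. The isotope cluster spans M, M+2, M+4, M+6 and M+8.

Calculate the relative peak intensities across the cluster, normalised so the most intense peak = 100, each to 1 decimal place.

Element Xu pattern (n=2): 0.085849 : 0.414302 : 0.499849
Silver pattern (n=2): 0.268324 : 0.499352 : 0.232324
Convolve the two distributions (both contribute in 2-u steps):
  M: 0.085849×0.268324 = 0.023035
  M+2: 0.085849×0.499352 + 0.414302×0.268324 = 0.154036
  M+4: 0.085849×0.232324 + 0.414302×0.499352 + 0.499849×0.268324 = 0.360949
  M+6: 0.414302×0.232324 + 0.499849×0.499352 = 0.345853
  M+8: 0.499849×0.232324 = 0.116127
Scale to base peak (0.360949) = 100: 6.4 : 42.7 : 100.0 : 95.8 : 32.2

6.4 : 42.7 : 100.0 : 95.8 : 32.2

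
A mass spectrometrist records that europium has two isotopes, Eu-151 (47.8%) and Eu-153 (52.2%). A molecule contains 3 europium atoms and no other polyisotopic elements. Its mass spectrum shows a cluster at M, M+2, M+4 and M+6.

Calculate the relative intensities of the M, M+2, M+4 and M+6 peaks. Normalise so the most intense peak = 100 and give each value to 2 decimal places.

27.95 : 91.57 : 100.00 : 36.40

Expanding (0.478 + 0.522)^3:
P(M) = 0.478^3 = 0.109215
P(M+2) = 3 × 0.478^2 × 0.522^1 = 0.357806
P(M+4) = 3 × 0.478^1 × 0.522^2 = 0.390742
P(M+6) = 0.522^3 = 0.142237
The M+4 peak is largest (0.390742); scaling to 100 gives 27.95 : 91.57 : 100.00 : 36.40.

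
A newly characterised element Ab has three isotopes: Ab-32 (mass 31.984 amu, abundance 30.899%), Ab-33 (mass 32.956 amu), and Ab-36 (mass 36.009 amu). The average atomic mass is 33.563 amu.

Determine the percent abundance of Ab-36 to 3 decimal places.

Let x and y be the fractions of Ab-33 and Ab-36. Then x + y = 1 − 0.30899 = 0.69101 and 32.956x + 36.009y = 33.563 − 0.30899×31.984 = 23.68026384.
Substituting: 32.956x + 36.009(0.69101 − x) = 23.68026384
(32.956 − 36.009)x = -1.20231525  ⇒  x = 0.39381, y = 0.29720
Ab-33: 39.381%, Ab-36: 29.720%.

29.720%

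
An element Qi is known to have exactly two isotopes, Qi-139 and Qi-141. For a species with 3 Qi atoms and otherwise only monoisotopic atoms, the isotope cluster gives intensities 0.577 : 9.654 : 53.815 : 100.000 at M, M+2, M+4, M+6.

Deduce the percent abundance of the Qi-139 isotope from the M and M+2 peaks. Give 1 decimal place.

Write p for the Qi-139 fraction. I(M+2)/I(M) = [C(3,1)·p^2·(1−p)] / p^3 = 3·(1−p)/p = 9.654/0.577 = 16.7314
(1−p)/p = 16.7314/3 = 5.5771  ⇒  p = 1/(1 + 5.5771) = 0.1520
Qi-139: 15.2%, Qi-141: 84.8%.

15.2%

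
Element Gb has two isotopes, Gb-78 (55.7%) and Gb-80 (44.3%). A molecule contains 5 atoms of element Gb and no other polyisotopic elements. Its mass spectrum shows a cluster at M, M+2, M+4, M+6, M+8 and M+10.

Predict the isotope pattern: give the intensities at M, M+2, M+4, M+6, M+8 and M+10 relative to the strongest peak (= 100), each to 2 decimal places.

15.81 : 62.87 : 100.00 : 79.53 : 31.63 : 5.03

The 5 Gb atoms are independent, so intensities follow the terms of (0.557 + 0.443)^5.
P(M) = 0.557^5 = 0.053614
P(M+2) = 5 × 0.557^4 × 0.443^1 = 0.213204
P(M+4) = 10 × 0.557^3 × 0.443^2 = 0.339135
P(M+6) = 10 × 0.557^2 × 0.443^3 = 0.269725
P(M+8) = 5 × 0.557^1 × 0.443^4 = 0.107261
P(M+10) = 0.443^5 = 0.017062
The M+4 peak is largest (0.339135); scaling to 100 gives 15.81 : 62.87 : 100.00 : 79.53 : 31.63 : 5.03.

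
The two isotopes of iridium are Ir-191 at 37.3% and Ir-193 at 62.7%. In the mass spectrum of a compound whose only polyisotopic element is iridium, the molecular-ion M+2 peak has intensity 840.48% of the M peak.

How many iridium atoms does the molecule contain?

5

The M+2/M ratio from n Ir atoms is n · q/p = n · 0.627/0.373.
n = 8.4048 × 0.373/0.627 = 5.00 ≈ 5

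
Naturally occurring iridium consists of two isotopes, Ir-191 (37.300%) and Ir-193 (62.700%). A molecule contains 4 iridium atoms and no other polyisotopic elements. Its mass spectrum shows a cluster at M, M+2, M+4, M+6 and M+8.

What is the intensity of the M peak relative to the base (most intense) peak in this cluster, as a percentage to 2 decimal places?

Term probabilities: M 0.0194, M+2 0.1302, M+4 0.3282, M+6 0.3678, M+8 0.1546. Base peak = M+6.
P(M+6) = C(4,3) × 0.37300^1 × 0.62700^3 = 4 × 0.3730 × 0.24649188 = 0.367766 (base)
P(M) = C(4,0) × 0.37300^4 × 0.62700^0 = 1 × 0.01935688 × 1.0000 = 0.019357
Relative intensity = 0.019357 / 0.367766 × 100 = 5.26

5.26%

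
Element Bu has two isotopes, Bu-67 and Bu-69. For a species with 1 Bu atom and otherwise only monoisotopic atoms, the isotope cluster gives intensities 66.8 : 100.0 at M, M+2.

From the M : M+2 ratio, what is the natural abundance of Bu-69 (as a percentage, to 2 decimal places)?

Let p = fractional abundance of Bu-67. I(M+2)/I(M) = [C(1,1)·p^0·(1−p)] / p^1 = 1·(1−p)/p = 100.0/66.8 = 1.4970
(1−p)/p = 1.4970/1 = 1.4970  ⇒  p = 1/(1 + 1.4970) = 0.4005
Bu-67: 40.05%, Bu-69: 59.95%.

59.95%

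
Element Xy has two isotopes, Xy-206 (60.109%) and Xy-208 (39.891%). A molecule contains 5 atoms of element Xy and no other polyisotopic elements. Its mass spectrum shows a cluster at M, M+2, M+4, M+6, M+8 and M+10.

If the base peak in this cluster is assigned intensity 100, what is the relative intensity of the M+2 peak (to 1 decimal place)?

75.3

(0.60109 + 0.39891)^5 gives M 0.0785, M+2 0.2604, M+4 0.3456, M+6 0.2294, M+8 0.0761, M+10 0.0101; the largest is M+4.
P(M+4) = C(5,2) × 0.60109^3 × 0.39891^2 = 10 × 0.21717934 × 0.15912919 = 0.345596 (base)
P(M+2) = C(5,1) × 0.60109^4 × 0.39891^1 = 5 × 0.13054433 × 0.39891 = 0.260377
Relative intensity = 0.260377 / 0.345596 × 100 = 75.3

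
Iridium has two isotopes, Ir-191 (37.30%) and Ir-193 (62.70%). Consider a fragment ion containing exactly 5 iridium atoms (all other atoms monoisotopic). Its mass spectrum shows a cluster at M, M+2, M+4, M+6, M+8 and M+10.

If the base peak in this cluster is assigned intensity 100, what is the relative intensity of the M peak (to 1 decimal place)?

2.1

Term probabilities: M 0.0072, M+2 0.0607, M+4 0.2040, M+6 0.3429, M+8 0.2882, M+10 0.0969. Base peak = M+6.
P(M+6) = C(5,3) × 0.3730^2 × 0.6270^3 = 10 × 0.139129 × 0.24649188 = 0.342942 (base)
P(M) = C(5,0) × 0.3730^5 × 0.6270^0 = 1 × 0.00722012 × 1.0000 = 0.007220
Relative intensity = 0.007220 / 0.342942 × 100 = 2.1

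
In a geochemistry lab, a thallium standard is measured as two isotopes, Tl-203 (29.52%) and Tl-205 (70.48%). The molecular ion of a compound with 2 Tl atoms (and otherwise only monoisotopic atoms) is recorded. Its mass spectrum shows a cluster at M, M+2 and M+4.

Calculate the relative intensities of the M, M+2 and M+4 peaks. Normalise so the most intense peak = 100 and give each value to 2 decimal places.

Each Tl atom is independently Tl-203 (p = 0.2952) or Tl-205 (q = 0.7048); the cluster is the binomial expansion (p + q)^2.
P(M) = 0.2952^2 = 0.087143
P(M+2) = 2 × 0.2952^1 × 0.7048^1 = 0.416114
P(M+4) = 0.7048^2 = 0.496743
The M+4 peak is largest (0.496743); scaling to 100 gives 17.54 : 83.77 : 100.00.

17.54 : 83.77 : 100.00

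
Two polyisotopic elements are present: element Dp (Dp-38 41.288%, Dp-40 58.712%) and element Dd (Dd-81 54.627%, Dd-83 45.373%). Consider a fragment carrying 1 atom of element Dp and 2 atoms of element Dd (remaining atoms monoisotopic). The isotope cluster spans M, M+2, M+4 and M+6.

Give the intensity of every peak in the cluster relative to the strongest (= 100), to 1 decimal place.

Element Dp pattern (n=1): 0.41288 : 0.58712
Element Dd pattern (n=2): 0.29841091 : 0.49571817 : 0.20587091
Convolve the two distributions (both contribute in 2-u steps):
  M: 0.41288×0.29841091 = 0.123208
  M+2: 0.41288×0.49571817 + 0.58712×0.29841091 = 0.379875
  M+4: 0.41288×0.20587091 + 0.58712×0.49571817 = 0.376046
  M+6: 0.58712×0.20587091 = 0.120871
Scale to base peak (0.379875) = 100: 32.4 : 100.0 : 99.0 : 31.8

32.4 : 100.0 : 99.0 : 31.8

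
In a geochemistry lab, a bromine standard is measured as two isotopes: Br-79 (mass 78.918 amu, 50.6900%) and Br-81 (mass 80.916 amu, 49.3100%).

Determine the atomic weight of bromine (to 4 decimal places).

The abundance-weighted mean is 0.506900 × 78.918 + 0.493100 × 80.916
= 40.00353 + 39.89968 = 79.90321 amu

79.9032 amu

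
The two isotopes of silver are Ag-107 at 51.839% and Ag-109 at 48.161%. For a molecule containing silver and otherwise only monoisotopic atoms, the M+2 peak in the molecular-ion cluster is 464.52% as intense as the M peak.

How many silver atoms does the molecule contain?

5

The M+2/M ratio from n Ag atoms is n · q/p = n · 0.48161/0.51839.
n = 4.6452 × 0.51839/0.48161 = 5.00 ≈ 5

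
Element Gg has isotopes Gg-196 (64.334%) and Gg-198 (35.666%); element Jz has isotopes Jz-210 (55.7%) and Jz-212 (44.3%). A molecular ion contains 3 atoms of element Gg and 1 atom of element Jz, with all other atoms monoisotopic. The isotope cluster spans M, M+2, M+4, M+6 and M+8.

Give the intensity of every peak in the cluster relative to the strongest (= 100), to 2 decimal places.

40.68 : 100.00 : 91.31 : 36.76 : 5.51

Element Gg pattern (n=3): 0.26626965 : 0.44285012 : 0.24551081 : 0.04536942
Element Jz pattern (n=1): 0.5570 : 0.4430
Convolve the two distributions (both contribute in 2-u steps):
  M: 0.26626965×0.5570 = 0.148312
  M+2: 0.26626965×0.4430 + 0.44285012×0.5570 = 0.364625
  M+4: 0.44285012×0.4430 + 0.24551081×0.5570 = 0.332932
  M+6: 0.24551081×0.4430 + 0.04536942×0.5570 = 0.134032
  M+8: 0.04536942×0.4430 = 0.020099
Scale to base peak (0.364625) = 100: 40.68 : 100.00 : 91.31 : 36.76 : 5.51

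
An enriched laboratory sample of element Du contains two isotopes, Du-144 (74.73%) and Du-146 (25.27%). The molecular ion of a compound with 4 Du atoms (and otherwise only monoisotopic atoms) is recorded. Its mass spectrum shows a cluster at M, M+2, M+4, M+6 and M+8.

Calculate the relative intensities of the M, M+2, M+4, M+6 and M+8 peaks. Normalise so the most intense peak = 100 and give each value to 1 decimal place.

73.9 : 100.0 : 50.7 : 11.4 : 1.0

Each Du atom is independently Du-144 (p = 0.7473) or Du-146 (q = 0.2527); the cluster is the binomial expansion (p + q)^4.
P(M) = 0.7473^4 = 0.311875
P(M+2) = 4 × 0.7473^3 × 0.2527^1 = 0.421842
P(M+4) = 6 × 0.7473^2 × 0.2527^2 = 0.213969
P(M+6) = 4 × 0.7473^1 × 0.2527^3 = 0.048236
P(M+8) = 0.2527^4 = 0.004078
The M+2 peak is largest (0.421842); scaling to 100 gives 73.9 : 100.0 : 50.7 : 11.4 : 1.0.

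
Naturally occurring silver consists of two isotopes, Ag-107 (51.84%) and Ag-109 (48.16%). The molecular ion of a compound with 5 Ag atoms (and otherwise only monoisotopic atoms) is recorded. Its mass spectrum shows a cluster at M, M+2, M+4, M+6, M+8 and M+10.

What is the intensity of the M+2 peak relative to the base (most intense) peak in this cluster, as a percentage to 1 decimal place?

Binomial terms of (0.5184 + 0.4816)^5: M 0.0374, M+2 0.1739, M+4 0.3231, M+6 0.3002, M+8 0.1394, M+10 0.0259 → M+4 is the base peak.
P(M+4) = C(5,2) × 0.5184^3 × 0.4816^2 = 10 × 0.13931407 × 0.23193856 = 0.323123 (base)
P(M+2) = C(5,1) × 0.5184^4 × 0.4816^1 = 5 × 0.07222041 × 0.4816 = 0.173907
Relative intensity = 0.173907 / 0.323123 × 100 = 53.8

53.8%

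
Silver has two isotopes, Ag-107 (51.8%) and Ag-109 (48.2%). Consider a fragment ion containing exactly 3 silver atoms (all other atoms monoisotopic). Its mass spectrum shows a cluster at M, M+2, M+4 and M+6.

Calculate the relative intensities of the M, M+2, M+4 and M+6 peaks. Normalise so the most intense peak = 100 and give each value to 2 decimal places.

Expanding (0.518 + 0.482)^3:
P(M) = 0.518^3 = 0.138992
P(M+2) = 3 × 0.518^2 × 0.482^1 = 0.387997
P(M+4) = 3 × 0.518^1 × 0.482^2 = 0.361031
P(M+6) = 0.482^3 = 0.111980
The M+2 peak is largest (0.387997); scaling to 100 gives 35.82 : 100.00 : 93.05 : 28.86.

35.82 : 100.00 : 93.05 : 28.86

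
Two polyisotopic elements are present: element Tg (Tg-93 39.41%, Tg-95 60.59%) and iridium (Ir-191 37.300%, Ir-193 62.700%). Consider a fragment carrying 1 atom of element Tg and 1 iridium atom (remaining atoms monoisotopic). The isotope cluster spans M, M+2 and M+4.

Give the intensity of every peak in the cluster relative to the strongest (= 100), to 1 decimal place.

Element Tg pattern (n=1): 0.3941 : 0.6059
Iridium pattern (n=1): 0.3730 : 0.6270
Convolve the two distributions (both contribute in 2-u steps):
  M: 0.3941×0.3730 = 0.146999
  M+2: 0.3941×0.6270 + 0.6059×0.3730 = 0.473101
  M+4: 0.6059×0.6270 = 0.379899
Scale to base peak (0.473101) = 100: 31.1 : 100.0 : 80.3

31.1 : 100.0 : 80.3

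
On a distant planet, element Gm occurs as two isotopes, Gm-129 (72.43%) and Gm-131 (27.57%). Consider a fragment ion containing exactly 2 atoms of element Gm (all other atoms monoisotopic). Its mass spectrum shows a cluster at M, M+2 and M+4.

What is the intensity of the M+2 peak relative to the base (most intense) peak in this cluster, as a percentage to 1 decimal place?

76.1%

(0.7243 + 0.2757)^2 gives M 0.5246, M+2 0.3994, M+4 0.0760; the largest is M.
P(M) = C(2,0) × 0.7243^2 × 0.2757^0 = 1 × 0.52461049 × 1.0000 = 0.524610 (base)
P(M+2) = C(2,1) × 0.7243^1 × 0.2757^1 = 2 × 0.7243 × 0.2757 = 0.399379
Relative intensity = 0.399379 / 0.524610 × 100 = 76.1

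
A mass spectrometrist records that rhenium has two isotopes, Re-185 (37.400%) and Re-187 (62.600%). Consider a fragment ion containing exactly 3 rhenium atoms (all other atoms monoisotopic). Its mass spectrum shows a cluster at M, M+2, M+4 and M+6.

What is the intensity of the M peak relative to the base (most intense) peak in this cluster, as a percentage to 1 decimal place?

11.9%

(0.37400 + 0.62600)^3 gives M 0.0523, M+2 0.2627, M+4 0.4397, M+6 0.2453; the largest is M+4.
P(M+4) = C(3,2) × 0.37400^1 × 0.62600^2 = 3 × 0.3740 × 0.391876 = 0.439685 (base)
P(M) = C(3,0) × 0.37400^3 × 0.62600^0 = 1 × 0.05231362 × 1.0000 = 0.052314
Relative intensity = 0.052314 / 0.439685 × 100 = 11.9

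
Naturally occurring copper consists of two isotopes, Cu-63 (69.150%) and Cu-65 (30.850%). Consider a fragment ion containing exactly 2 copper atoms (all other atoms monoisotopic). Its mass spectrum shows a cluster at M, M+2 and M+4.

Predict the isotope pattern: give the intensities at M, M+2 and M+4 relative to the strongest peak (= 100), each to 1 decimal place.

The 2 Cu atoms are independent, so intensities follow the terms of (0.69150 + 0.30850)^2.
P(M) = 0.69150^2 = 0.478172
P(M+2) = 2 × 0.69150^1 × 0.30850^1 = 0.426656
P(M+4) = 0.30850^2 = 0.095172
The M peak is largest (0.478172); scaling to 100 gives 100.0 : 89.2 : 19.9.

100.0 : 89.2 : 19.9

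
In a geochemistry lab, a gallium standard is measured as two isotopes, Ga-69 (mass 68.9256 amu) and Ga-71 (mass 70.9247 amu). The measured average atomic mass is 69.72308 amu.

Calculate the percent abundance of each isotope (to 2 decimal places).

With x = fraction of Ga-69 (so Ga-71 is 1 − x):
68.9256·x + 70.9247·(1 − x) = 69.72308
(68.9256 − 70.9247)·x = 69.72308 − 70.9247
x = -1.20162 / -1.9991 = 0.60108 → 60.11% Ga-69, 39.89% Ga-71.

Ga-69: 60.11%, Ga-71: 39.89%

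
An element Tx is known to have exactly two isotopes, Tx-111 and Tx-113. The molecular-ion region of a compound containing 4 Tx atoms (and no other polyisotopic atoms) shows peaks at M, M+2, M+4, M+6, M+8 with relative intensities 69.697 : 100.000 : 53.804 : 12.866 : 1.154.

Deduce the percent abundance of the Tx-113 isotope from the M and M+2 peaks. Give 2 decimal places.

Write p for the Tx-111 fraction. I(M+2)/I(M) = [C(4,1)·p^3·(1−p)] / p^4 = 4·(1−p)/p = 100.000/69.697 = 1.4348
(1−p)/p = 1.4348/4 = 0.3587  ⇒  p = 1/(1 + 0.3587) = 0.7360
Tx-111: 73.60%, Tx-113: 26.40%.

26.40%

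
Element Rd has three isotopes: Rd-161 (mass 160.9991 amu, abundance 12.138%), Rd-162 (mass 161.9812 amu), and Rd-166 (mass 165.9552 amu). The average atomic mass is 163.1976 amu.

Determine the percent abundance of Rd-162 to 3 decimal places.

54.253%

Let x and y be the fractions of Rd-162 and Rd-166. Then x + y = 1 − 0.12138 = 0.87862 and 161.9812x + 165.9552y = 163.1976 − 0.12138×160.9991 = 143.655529242.
Substituting: 161.9812x + 165.9552(0.87862 − x) = 143.655529242
(161.9812 − 165.9552)x = -2.156028582  ⇒  x = 0.54253, y = 0.33609
Rd-162: 54.253%, Rd-166: 33.609%.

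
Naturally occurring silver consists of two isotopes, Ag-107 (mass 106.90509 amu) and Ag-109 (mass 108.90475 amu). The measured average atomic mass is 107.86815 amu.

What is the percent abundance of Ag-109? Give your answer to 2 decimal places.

Writing the weighted mean with unknown fraction x of Ag-107:
106.90509·x + 108.90475·(1 − x) = 107.86815
(106.90509 − 108.90475)·x = 107.86815 − 108.90475
x = -1.03660 / -1.99966 = 0.51839 → 51.84% Ag-107, 48.16% Ag-109.

48.16%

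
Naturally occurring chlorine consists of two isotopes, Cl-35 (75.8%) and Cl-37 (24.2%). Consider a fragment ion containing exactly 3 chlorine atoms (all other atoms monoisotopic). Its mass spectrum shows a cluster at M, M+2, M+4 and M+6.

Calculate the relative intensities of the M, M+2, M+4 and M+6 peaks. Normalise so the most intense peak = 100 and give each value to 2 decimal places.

100.00 : 95.78 : 30.58 : 3.25

Expanding (0.758 + 0.242)^3:
P(M) = 0.758^3 = 0.435520
P(M+2) = 3 × 0.758^2 × 0.242^1 = 0.417133
P(M+4) = 3 × 0.758^1 × 0.242^2 = 0.133175
P(M+6) = 0.242^3 = 0.014172
The M peak is largest (0.435520); scaling to 100 gives 100.00 : 95.78 : 30.58 : 3.25.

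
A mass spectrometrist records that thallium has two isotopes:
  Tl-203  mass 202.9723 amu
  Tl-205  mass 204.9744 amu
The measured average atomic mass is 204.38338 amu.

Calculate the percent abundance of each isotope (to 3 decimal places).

Tl-203: 29.520%, Tl-205: 70.480%

With x = fraction of Tl-203 (so Tl-205 is 1 − x):
202.9723·x + 204.9744·(1 − x) = 204.38338
(202.9723 − 204.9744)·x = 204.38338 − 204.9744
x = -0.59102 / -2.0021 = 0.29520 → 29.520% Tl-203, 70.480% Tl-205.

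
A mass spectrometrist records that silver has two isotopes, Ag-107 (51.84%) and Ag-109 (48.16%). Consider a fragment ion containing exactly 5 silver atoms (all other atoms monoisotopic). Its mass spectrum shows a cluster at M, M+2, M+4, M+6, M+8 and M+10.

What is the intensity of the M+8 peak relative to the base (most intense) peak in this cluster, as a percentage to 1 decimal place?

43.2%

Binomial terms of (0.5184 + 0.4816)^5: M 0.0374, M+2 0.1739, M+4 0.3231, M+6 0.3002, M+8 0.1394, M+10 0.0259 → M+4 is the base peak.
P(M+4) = C(5,2) × 0.5184^3 × 0.4816^2 = 10 × 0.13931407 × 0.23193856 = 0.323123 (base)
P(M+8) = C(5,4) × 0.5184^1 × 0.4816^4 = 5 × 0.5184 × 0.0537955 = 0.139438
Relative intensity = 0.139438 / 0.323123 × 100 = 43.2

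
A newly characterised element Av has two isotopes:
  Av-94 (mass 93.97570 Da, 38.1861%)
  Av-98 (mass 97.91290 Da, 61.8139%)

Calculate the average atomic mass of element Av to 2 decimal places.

96.41 Da

Ar = Σ fᵢ·mᵢ = 0.381861 × 93.97570 + 0.618139 × 97.91290
= 35.885655 + 60.523782 = 96.409437 Da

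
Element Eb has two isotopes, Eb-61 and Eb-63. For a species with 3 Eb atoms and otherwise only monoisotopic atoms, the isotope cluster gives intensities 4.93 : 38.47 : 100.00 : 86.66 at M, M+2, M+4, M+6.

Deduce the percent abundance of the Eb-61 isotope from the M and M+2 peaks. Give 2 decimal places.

27.77%

If p is the fraction of Eb that is Eb-61, then I(M+2)/I(M) = [C(3,1)·p^2·(1−p)] / p^3 = 3·(1−p)/p = 38.47/4.93 = 7.8032
(1−p)/p = 7.8032/3 = 2.6011  ⇒  p = 1/(1 + 2.6011) = 0.2777
Eb-61: 27.77%, Eb-63: 72.23%.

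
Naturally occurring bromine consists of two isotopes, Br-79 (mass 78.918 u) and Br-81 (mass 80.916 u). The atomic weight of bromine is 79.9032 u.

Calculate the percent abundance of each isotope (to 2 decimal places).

Writing the weighted mean with unknown fraction x of Br-79:
78.918·x + 80.916·(1 − x) = 79.9032
(78.918 − 80.916)·x = 79.9032 − 80.916
x = -1.0128 / -1.998 = 0.50691 → 50.69% Br-79, 49.31% Br-81.

Br-79: 50.69%, Br-81: 49.31%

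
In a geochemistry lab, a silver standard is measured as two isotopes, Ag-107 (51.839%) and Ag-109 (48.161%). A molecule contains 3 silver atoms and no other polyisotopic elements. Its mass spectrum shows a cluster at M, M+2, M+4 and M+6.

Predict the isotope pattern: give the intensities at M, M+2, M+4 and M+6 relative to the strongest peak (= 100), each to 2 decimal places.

Expanding (0.51839 + 0.48161)^3:
P(M) = 0.51839^3 = 0.139306
P(M+2) = 3 × 0.51839^2 × 0.48161^1 = 0.388267
P(M+4) = 3 × 0.51839^1 × 0.48161^2 = 0.360719
P(M+6) = 0.48161^3 = 0.111709
The M+2 peak is largest (0.388267); scaling to 100 gives 35.88 : 100.00 : 92.90 : 28.77.

35.88 : 100.00 : 92.90 : 28.77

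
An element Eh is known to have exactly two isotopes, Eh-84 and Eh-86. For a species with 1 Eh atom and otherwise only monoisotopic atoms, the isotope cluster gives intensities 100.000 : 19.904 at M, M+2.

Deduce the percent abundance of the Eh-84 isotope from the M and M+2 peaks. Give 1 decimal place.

Write p for the Eh-84 fraction. I(M+2)/I(M) = [C(1,1)·p^0·(1−p)] / p^1 = 1·(1−p)/p = 19.904/100.000 = 0.1990
(1−p)/p = 0.1990/1 = 0.1990  ⇒  p = 1/(1 + 0.1990) = 0.8340
Eh-84: 83.4%, Eh-86: 16.6%.

83.4%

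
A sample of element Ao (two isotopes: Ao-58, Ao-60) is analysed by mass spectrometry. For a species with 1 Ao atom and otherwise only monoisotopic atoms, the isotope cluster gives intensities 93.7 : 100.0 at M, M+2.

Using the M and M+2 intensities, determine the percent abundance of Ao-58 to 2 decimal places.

Let p = fractional abundance of Ao-58. I(M+2)/I(M) = [C(1,1)·p^0·(1−p)] / p^1 = 1·(1−p)/p = 100.0/93.7 = 1.0672
(1−p)/p = 1.0672/1 = 1.0672  ⇒  p = 1/(1 + 1.0672) = 0.4837
Ao-58: 48.37%, Ao-60: 51.63%.

48.37%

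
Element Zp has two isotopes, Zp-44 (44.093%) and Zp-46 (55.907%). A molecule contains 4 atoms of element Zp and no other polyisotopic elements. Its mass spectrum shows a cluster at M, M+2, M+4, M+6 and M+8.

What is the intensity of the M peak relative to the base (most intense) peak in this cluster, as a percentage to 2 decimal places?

(0.44093 + 0.55907)^4 gives M 0.0378, M+2 0.1917, M+4 0.3646, M+6 0.3082, M+8 0.0977; the largest is M+4.
P(M+4) = C(4,2) × 0.44093^2 × 0.55907^2 = 6 × 0.19441926 × 0.31255926 = 0.364605 (base)
P(M) = C(4,0) × 0.44093^4 × 0.55907^0 = 1 × 0.03779885 × 1.0000 = 0.037799
Relative intensity = 0.037799 / 0.364605 × 100 = 10.37

10.37%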